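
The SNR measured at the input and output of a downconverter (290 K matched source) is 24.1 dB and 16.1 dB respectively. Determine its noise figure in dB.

8.0 dB

NF (dB) = SNR_in(dB) − SNR_out(dB) when the source is at T₀
NF = 24.1 − 16.1 = 8.0 dB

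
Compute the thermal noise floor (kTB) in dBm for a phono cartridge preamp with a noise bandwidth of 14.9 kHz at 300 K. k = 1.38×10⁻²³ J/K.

−132.1 dBm

P_n = kTB = 1.38×10⁻²³ × 300 × 1.49×10⁴ = 6.17×10⁻¹⁷ W
In dBm: 10 log₁₀(6.17×10⁻¹⁷ / 10⁻³) = −132.1 dBm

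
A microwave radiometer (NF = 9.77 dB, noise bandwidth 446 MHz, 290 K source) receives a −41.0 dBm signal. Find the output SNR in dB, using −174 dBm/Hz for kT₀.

36.7 dB

Noise floor: N = −174 + 10 log₁₀(B) + NF
10 log₁₀(4.46×10⁸) = 86.49 dB
N = −174 + 86.49 + 9.77 = −77.74 dBm
SNR = P_sig − N = −41.0 − (−77.74) = 36.74 dB → 36.7 dB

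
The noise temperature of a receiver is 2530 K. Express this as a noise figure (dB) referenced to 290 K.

9.88 dB

F = 1 + T_e/T₀ = 1 + 2530/290 = 9.72414
NF = 10 log₁₀(9.72414) = 9.88 dB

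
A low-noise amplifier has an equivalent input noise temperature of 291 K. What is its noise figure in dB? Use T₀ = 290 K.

3.02 dB

F = 1 + T_e/T₀ = 1 + 291/290 = 2.00345
NF = 10 log₁₀(2.00345) = 3.02 dB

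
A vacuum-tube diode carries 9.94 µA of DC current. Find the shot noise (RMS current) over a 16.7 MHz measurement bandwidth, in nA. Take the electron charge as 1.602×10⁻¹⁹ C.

I_n = √(2qI·B)
2qI·B = 2 × 1.602×10⁻¹⁹ × 9.94×10⁻⁶ × 1.67×10⁷ = 5.32×10⁻¹⁷ A²
I_n = √(5.32×10⁻¹⁷) = 7.29×10⁻⁹ A = 7.29 nA

7.29 nA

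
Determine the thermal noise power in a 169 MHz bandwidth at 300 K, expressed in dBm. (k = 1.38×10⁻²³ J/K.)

P_n = kTB = 1.38×10⁻²³ × 300 × 1.69×10⁸ = 7.00×10⁻¹³ W
In dBm: 10 log₁₀(7.00×10⁻¹³ / 10⁻³) = −91.6 dBm

−91.6 dBm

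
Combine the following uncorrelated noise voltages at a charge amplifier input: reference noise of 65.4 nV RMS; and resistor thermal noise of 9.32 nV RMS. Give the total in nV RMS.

Uncorrelated sources add in power (mean-square): V_tot = √(ΣV_i²)
V_tot = √[(6.54×10⁻⁸)² + (9.32×10⁻⁹)²] = 6.61×10⁻⁸ V = 66.1 nV

66.1 nV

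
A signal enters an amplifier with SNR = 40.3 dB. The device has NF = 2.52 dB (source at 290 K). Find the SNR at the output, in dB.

By definition F = SNR_in/SNR_out, so in dB: SNR_out = SNR_in − NF
SNR_out = 40.3 − 2.52 = 37.78 dB

37.78 dB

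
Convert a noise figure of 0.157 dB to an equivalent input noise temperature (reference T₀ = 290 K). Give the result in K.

10.7 K

F = 10^(0.157/10) = 1.03681
T_e = (F − 1)·T₀ = (1.03681 − 1) × 290 = 10.7 K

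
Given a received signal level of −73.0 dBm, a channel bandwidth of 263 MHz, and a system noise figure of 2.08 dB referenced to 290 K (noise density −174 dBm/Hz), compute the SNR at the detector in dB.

Noise floor: N = −174 + 10 log₁₀(B) + NF
10 log₁₀(2.63×10⁸) = 84.2 dB
N = −174 + 84.2 + 2.08 = −87.72 dBm
SNR = P_sig − N = −73.0 − (−87.72) = 14.72 dB → 14.7 dB

14.7 dB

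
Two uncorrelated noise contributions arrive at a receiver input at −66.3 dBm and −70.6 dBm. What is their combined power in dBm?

−64.9 dBm

Convert to linear, add, convert back:
P₁ = 2.34×10⁻¹⁰ W, P₂ = 8.71×10⁻¹¹ W
P_tot = 3.22×10⁻¹⁰ W → 10 log₁₀(P_tot / 10⁻³) = −64.9 dBm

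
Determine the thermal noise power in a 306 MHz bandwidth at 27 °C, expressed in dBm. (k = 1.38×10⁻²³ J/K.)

−89.0 dBm

T = 27 °C + 273.15 = 300.15 K
P_n = kTB = 1.38×10⁻²³ × 300.15 × 3.06×10⁸ = 1.27×10⁻¹² W
In dBm: 10 log₁₀(1.27×10⁻¹² / 10⁻³) = −89.0 dBm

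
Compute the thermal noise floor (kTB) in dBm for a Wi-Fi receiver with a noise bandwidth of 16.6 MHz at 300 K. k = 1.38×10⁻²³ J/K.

P_n = kTB = 1.38×10⁻²³ × 300 × 1.66×10⁷ = 6.87×10⁻¹⁴ W
In dBm: 10 log₁₀(6.87×10⁻¹⁴ / 10⁻³) = −101.6 dBm

−101.6 dBm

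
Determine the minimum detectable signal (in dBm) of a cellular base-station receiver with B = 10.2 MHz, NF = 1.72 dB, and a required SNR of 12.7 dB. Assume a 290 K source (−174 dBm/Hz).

−89.5 dBm

Sensitivity = −174 + 10 log₁₀(B) + NF + SNR_min
= −174 + 70.09 + 1.72 + 12.7
= −89.49 dBm → −89.5 dBm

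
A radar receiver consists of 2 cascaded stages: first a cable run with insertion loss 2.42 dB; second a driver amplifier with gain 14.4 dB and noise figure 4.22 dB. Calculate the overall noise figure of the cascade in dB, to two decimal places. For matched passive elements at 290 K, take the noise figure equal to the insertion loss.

Convert to linear (a loss of L dB is a gain of −L dB): F_i = 10^(NF_i/10), G_i = 10^(G_i,dB/10)
  Stage 1: F_1 = 10^(2.42/10) = 1.746, G_1 = 10^(−2.42/10) = 0.5728
  Stage 2: F_2 = 10^(4.22/10) = 2.642, G_2 = 10^(14.4/10) = 27.54
Friis cascade:
  F = 1.746 + (2.642 − 1)/0.5728 = 4.613
NF = 10 log₁₀(4.613) = 6.64 dB

6.64 dB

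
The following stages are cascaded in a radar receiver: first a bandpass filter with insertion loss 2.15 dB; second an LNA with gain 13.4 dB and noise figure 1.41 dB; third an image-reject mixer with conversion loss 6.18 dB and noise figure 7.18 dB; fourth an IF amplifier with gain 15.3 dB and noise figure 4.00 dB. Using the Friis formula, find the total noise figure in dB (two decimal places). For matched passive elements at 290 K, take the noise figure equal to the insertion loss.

Convert to linear (a loss of L dB is a gain of −L dB): F_i = 10^(NF_i/10), G_i = 10^(G_i,dB/10)
  Stage 1: F_1 = 10^(2.15/10) = 1.641, G_1 = 10^(−2.15/10) = 0.6095
  Stage 2: F_2 = 10^(1.41/10) = 1.384, G_2 = 10^(13.4/10) = 21.88
  Stage 3: F_3 = 10^(7.18/10) = 5.224, G_3 = 10^(−6.18/10) = 0.2410
  Stage 4: F_4 = 10^(4.00/10) = 2.512, G_4 = 10^(15.3/10) = 33.88
Friis cascade:
  F = 1.641 + (1.384 − 1)/0.6095 + (5.224 − 1)/13.34 + (2.512 − 1)/3.214 = 3.057
NF = 10 log₁₀(3.057) = 4.85 dB

4.85 dB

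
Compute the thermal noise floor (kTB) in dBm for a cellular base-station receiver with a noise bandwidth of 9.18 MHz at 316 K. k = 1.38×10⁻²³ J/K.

P_n = kTB = 1.38×10⁻²³ × 316 × 9.18×10⁶ = 4.00×10⁻¹⁴ W
In dBm: 10 log₁₀(4.00×10⁻¹⁴ / 10⁻³) = −104.0 dBm

−104.0 dBm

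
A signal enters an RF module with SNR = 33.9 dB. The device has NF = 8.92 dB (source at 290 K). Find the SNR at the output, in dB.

By definition F = SNR_in/SNR_out, so in dB: SNR_out = SNR_in − NF
SNR_out = 33.9 − 8.92 = 24.98 dB

24.98 dB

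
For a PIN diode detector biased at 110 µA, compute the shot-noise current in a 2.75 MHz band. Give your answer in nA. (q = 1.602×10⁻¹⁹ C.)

I_n = √(2qI·B)
2qI·B = 2 × 1.602×10⁻¹⁹ × 1.10×10⁻⁴ × 2.75×10⁶ = 9.69×10⁻¹⁷ A²
I_n = √(9.69×10⁻¹⁷) = 9.84×10⁻⁹ A = 9.84 nA

9.84 nA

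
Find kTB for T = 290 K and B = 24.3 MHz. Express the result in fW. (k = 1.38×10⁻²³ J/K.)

97.2 fW

P_n = kTB = 1.38×10⁻²³ × 290 × 2.43×10⁷ = 9.72×10⁻¹⁴ W = 97.2 fW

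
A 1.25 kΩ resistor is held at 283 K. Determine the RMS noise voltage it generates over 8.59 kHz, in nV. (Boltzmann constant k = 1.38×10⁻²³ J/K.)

V_n = √(4kTRB)
4kTRB = 4 × 1.38×10⁻²³ × 283 × 1.25×10³ × 8.59×10³ = 1.68×10⁻¹³ V²
V_n = √(1.68×10⁻¹³) = 4.10×10⁻⁷ V = 410 nV

410 nV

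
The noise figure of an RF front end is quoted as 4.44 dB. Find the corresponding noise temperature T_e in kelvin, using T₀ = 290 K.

F = 10^(4.44/10) = 2.77971
T_e = (F − 1)·T₀ = (2.77971 − 1) × 290 = 516 K

516 K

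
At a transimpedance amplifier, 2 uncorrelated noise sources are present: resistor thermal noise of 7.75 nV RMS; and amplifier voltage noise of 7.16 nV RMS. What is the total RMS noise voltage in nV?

10.6 nV

Uncorrelated sources add in power (mean-square): V_tot = √(ΣV_i²)
V_tot = √[(7.75×10⁻⁹)² + (7.16×10⁻⁹)²] = 1.06×10⁻⁸ V = 10.6 nV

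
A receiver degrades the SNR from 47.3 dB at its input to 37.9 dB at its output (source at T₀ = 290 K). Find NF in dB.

NF (dB) = SNR_in(dB) − SNR_out(dB) when the source is at T₀
NF = 47.3 − 37.9 = 9.4 dB

9.4 dB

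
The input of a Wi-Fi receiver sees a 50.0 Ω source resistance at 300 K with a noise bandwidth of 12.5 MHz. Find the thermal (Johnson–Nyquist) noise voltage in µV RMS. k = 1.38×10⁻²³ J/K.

3.22 µV

V_n = √(4kTRB)
4kTRB = 4 × 1.38×10⁻²³ × 300 × 5.00×10¹ × 1.25×10⁷ = 1.04×10⁻¹¹ V²
V_n = √(1.04×10⁻¹¹) = 3.22×10⁻⁶ V = 3.22 µV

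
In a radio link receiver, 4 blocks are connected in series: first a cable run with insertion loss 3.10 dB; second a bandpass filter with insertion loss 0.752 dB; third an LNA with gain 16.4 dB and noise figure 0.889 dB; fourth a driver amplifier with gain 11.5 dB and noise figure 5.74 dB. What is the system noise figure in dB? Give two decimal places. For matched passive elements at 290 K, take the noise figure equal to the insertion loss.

Convert to linear (a loss of L dB is a gain of −L dB): F_i = 10^(NF_i/10), G_i = 10^(G_i,dB/10)
  Stage 1: F_1 = 10^(3.10/10) = 2.042, G_1 = 10^(−3.10/10) = 0.4898
  Stage 2: F_2 = 10^(0.752/10) = 1.189, G_2 = 10^(−0.752/10) = 0.8410
  Stage 3: F_3 = 10^(0.889/10) = 1.227, G_3 = 10^(16.4/10) = 43.65
  Stage 4: F_4 = 10^(5.74/10) = 3.750, G_4 = 10^(11.5/10) = 14.13
Friis cascade:
  F = 2.042 + (1.189 − 1)/0.4898 + (1.227 − 1)/0.4119 + (3.750 − 1)/17.98 = 3.132
NF = 10 log₁₀(3.132) = 4.96 dB

4.96 dB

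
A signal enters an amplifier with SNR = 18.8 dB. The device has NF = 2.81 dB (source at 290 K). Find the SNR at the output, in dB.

By definition F = SNR_in/SNR_out, so in dB: SNR_out = SNR_in − NF
SNR_out = 18.8 − 2.81 = 15.99 dB

15.99 dB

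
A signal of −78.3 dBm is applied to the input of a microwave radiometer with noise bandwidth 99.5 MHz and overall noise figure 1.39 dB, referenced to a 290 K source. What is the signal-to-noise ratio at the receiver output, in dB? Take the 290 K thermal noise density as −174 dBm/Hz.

Noise floor: N = −174 + 10 log₁₀(B) + NF
10 log₁₀(9.95×10⁷) = 79.98 dB
N = −174 + 79.98 + 1.39 = −92.63 dBm
SNR = P_sig − N = −78.3 − (−92.63) = 14.33 dB → 14.3 dB

14.3 dB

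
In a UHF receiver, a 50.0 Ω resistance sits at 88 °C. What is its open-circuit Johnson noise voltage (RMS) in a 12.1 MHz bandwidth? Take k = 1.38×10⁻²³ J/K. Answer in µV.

T = 88 °C + 273.15 = 361.15 K
V_n = √(4kTRB)
4kTRB = 4 × 1.38×10⁻²³ × 361.15 × 5.00×10¹ × 1.21×10⁷ = 1.21×10⁻¹¹ V²
V_n = √(1.21×10⁻¹¹) = 3.47×10⁻⁶ V = 3.47 µV

3.47 µV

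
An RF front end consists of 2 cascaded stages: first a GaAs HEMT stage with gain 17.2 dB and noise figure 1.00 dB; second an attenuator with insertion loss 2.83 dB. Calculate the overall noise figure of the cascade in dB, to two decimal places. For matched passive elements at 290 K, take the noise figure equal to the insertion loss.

1.06 dB

Convert to linear (a loss of L dB is a gain of −L dB): F_i = 10^(NF_i/10), G_i = 10^(G_i,dB/10)
  Stage 1: F_1 = 10^(1.00/10) = 1.259, G_1 = 10^(17.2/10) = 52.48
  Stage 2: F_2 = 10^(2.83/10) = 1.919, G_2 = 10^(−2.83/10) = 0.5212
Friis cascade:
  F = 1.259 + (1.919 − 1)/52.48 = 1.276
NF = 10 log₁₀(1.276) = 1.06 dB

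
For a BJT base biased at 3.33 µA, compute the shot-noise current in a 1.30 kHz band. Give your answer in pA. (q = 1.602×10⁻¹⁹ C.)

I_n = √(2qI·B)
2qI·B = 2 × 1.602×10⁻¹⁹ × 3.33×10⁻⁶ × 1.30×10³ = 1.39×10⁻²¹ A²
I_n = √(1.39×10⁻²¹) = 3.72×10⁻¹¹ A = 37.2 pA

37.2 pA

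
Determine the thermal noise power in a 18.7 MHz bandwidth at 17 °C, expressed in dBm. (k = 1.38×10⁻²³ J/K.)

T = 17 °C + 273.15 = 290.15 K
P_n = kTB = 1.38×10⁻²³ × 290.15 × 1.87×10⁷ = 7.49×10⁻¹⁴ W
In dBm: 10 log₁₀(7.49×10⁻¹⁴ / 10⁻³) = −101.3 dBm

−101.3 dBm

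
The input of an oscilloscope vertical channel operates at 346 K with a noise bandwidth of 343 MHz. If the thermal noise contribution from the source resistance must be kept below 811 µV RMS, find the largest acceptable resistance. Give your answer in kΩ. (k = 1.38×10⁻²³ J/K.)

Johnson–Nyquist: V_n = √(4kTRB) ⇒ R = V_n² / (4kTB)
4kTB = 4 × 1.38×10⁻²³ × 346 × 3.43×10⁸ = 6.55×10⁻¹²
R = (8.11×10⁻⁴)² / 6.55×10⁻¹² = 1.00×10⁵ Ω = 100 kΩ

100 kΩ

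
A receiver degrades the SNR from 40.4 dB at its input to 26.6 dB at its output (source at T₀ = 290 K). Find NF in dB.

NF (dB) = SNR_in(dB) − SNR_out(dB) when the source is at T₀
NF = 40.4 − 26.6 = 13.8 dB

13.8 dB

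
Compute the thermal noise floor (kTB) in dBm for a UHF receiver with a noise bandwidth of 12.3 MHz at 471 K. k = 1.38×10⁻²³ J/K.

−101.0 dBm

P_n = kTB = 1.38×10⁻²³ × 471 × 1.23×10⁷ = 7.99×10⁻¹⁴ W
In dBm: 10 log₁₀(7.99×10⁻¹⁴ / 10⁻³) = −101.0 dBm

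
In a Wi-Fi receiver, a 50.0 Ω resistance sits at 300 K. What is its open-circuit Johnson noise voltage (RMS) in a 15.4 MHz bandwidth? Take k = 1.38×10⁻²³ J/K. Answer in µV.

3.57 µV

V_n = √(4kTRB)
4kTRB = 4 × 1.38×10⁻²³ × 300 × 5.00×10¹ × 1.54×10⁷ = 1.28×10⁻¹¹ V²
V_n = √(1.28×10⁻¹¹) = 3.57×10⁻⁶ V = 3.57 µV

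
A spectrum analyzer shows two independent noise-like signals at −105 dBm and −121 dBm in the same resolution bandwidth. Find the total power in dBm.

Convert to linear, add, convert back:
P₁ = 3.16×10⁻¹⁴ W, P₂ = 7.94×10⁻¹⁶ W
P_tot = 3.24×10⁻¹⁴ W → 10 log₁₀(P_tot / 10⁻³) = −104.9 dBm

−104.9 dBm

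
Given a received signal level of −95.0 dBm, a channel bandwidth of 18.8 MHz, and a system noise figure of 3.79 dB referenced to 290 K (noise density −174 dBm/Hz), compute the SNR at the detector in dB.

Noise floor: N = −174 + 10 log₁₀(B) + NF
10 log₁₀(1.88×10⁷) = 72.74 dB
N = −174 + 72.74 + 3.79 = −97.47 dBm
SNR = P_sig − N = −95.0 − (−97.47) = 2.47 dB → 2.5 dB

2.5 dB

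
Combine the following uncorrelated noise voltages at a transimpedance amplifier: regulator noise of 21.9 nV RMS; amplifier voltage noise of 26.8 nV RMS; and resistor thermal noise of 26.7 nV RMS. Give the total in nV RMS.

43.7 nV

Uncorrelated sources add in power (mean-square): V_tot = √(ΣV_i²)
V_tot = √[(2.19×10⁻⁸)² + (2.68×10⁻⁸)² + (2.67×10⁻⁸)²] = 4.37×10⁻⁸ V = 43.7 nV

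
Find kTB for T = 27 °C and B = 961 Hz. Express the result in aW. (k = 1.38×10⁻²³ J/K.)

T = 27 °C + 273.15 = 300.15 K
P_n = kTB = 1.38×10⁻²³ × 300.15 × 9.61×10² = 3.98×10⁻¹⁸ W = 3.98 aW

3.98 aW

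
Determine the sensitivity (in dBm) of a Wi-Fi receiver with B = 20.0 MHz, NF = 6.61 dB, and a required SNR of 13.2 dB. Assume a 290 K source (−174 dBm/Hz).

−81.2 dBm

Sensitivity = −174 + 10 log₁₀(B) + NF + SNR_min
= −174 + 73.01 + 6.61 + 13.2
= −81.18 dBm → −81.2 dBm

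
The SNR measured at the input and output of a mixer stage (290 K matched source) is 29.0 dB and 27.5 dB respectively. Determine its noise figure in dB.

NF (dB) = SNR_in(dB) − SNR_out(dB) when the source is at T₀
NF = 29.0 − 27.5 = 1.5 dB

1.5 dB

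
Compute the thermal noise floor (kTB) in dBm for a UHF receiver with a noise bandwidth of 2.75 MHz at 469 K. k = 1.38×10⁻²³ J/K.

P_n = kTB = 1.38×10⁻²³ × 469 × 2.75×10⁶ = 1.78×10⁻¹⁴ W
In dBm: 10 log₁₀(1.78×10⁻¹⁴ / 10⁻³) = −107.5 dBm

−107.5 dBm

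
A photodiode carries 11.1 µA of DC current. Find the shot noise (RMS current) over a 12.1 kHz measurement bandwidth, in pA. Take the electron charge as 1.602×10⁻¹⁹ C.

I_n = √(2qI·B)
2qI·B = 2 × 1.602×10⁻¹⁹ × 1.11×10⁻⁵ × 1.21×10⁴ = 4.30×10⁻²⁰ A²
I_n = √(4.30×10⁻²⁰) = 2.07×10⁻¹⁰ A = 207 pA

207 pA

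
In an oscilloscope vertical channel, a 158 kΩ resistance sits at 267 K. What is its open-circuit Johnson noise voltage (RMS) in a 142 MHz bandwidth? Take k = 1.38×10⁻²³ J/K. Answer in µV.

575 µV

V_n = √(4kTRB)
4kTRB = 4 × 1.38×10⁻²³ × 267 × 1.58×10⁵ × 1.42×10⁸ = 3.31×10⁻⁷ V²
V_n = √(3.31×10⁻⁷) = 5.75×10⁻⁴ V = 575 µV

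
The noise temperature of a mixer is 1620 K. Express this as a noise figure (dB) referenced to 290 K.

8.19 dB

F = 1 + T_e/T₀ = 1 + 1620/290 = 6.58621
NF = 10 log₁₀(6.58621) = 8.19 dB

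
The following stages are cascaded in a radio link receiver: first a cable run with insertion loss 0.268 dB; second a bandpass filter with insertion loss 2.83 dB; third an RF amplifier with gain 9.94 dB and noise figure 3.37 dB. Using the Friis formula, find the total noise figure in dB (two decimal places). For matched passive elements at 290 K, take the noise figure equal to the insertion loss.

Convert to linear (a loss of L dB is a gain of −L dB): F_i = 10^(NF_i/10), G_i = 10^(G_i,dB/10)
  Stage 1: F_1 = 10^(0.268/10) = 1.064, G_1 = 10^(−0.268/10) = 0.9402
  Stage 2: F_2 = 10^(2.83/10) = 1.919, G_2 = 10^(−2.83/10) = 0.5212
  Stage 3: F_3 = 10^(3.37/10) = 2.173, G_3 = 10^(9.94/10) = 9.863
Friis cascade:
  F = 1.064 + (1.919 − 1)/0.9402 + (2.173 − 1)/0.4900 = 4.434
NF = 10 log₁₀(4.434) = 6.47 dB

6.47 dB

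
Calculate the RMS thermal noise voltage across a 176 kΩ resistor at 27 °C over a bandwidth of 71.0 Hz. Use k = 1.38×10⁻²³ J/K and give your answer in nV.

455 nV

T = 27 °C + 273.15 = 300.15 K
V_n = √(4kTRB)
4kTRB = 4 × 1.38×10⁻²³ × 300.15 × 1.76×10⁵ × 7.10×10¹ = 2.07×10⁻¹³ V²
V_n = √(2.07×10⁻¹³) = 4.55×10⁻⁷ V = 455 nV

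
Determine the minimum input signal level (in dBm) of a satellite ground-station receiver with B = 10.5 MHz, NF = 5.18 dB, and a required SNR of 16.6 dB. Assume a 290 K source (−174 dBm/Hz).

−82.0 dBm

Sensitivity = −174 + 10 log₁₀(B) + NF + SNR_min
= −174 + 70.21 + 5.18 + 16.6
= −82.01 dBm → −82.0 dBm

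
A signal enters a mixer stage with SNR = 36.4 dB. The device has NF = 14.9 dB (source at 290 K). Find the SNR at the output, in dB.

By definition F = SNR_in/SNR_out, so in dB: SNR_out = SNR_in − NF
SNR_out = 36.4 − 14.9 = 21.5 dB

21.5 dB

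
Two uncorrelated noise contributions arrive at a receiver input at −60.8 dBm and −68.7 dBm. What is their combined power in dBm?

Convert to linear, add, convert back:
P₁ = 8.32×10⁻¹⁰ W, P₂ = 1.35×10⁻¹⁰ W
P_tot = 9.67×10⁻¹⁰ W → 10 log₁₀(P_tot / 10⁻³) = −60.1 dBm

−60.1 dBm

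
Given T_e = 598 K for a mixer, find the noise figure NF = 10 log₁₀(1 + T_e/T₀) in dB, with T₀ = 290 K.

4.86 dB

F = 1 + T_e/T₀ = 1 + 598/290 = 3.06207
NF = 10 log₁₀(3.06207) = 4.86 dB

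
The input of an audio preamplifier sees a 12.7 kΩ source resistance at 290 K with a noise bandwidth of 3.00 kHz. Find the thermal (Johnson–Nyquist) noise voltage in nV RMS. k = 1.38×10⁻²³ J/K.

V_n = √(4kTRB)
4kTRB = 4 × 1.38×10⁻²³ × 290 × 1.27×10⁴ × 3.00×10³ = 6.10×10⁻¹³ V²
V_n = √(6.10×10⁻¹³) = 7.81×10⁻⁷ V = 781 nV

781 nV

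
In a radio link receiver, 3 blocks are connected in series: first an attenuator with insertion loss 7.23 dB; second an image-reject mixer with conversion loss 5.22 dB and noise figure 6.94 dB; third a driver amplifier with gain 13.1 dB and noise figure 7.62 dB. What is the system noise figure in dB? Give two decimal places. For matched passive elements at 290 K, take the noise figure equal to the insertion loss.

Convert to linear (a loss of L dB is a gain of −L dB): F_i = 10^(NF_i/10), G_i = 10^(G_i,dB/10)
  Stage 1: F_1 = 10^(7.23/10) = 5.284, G_1 = 10^(−7.23/10) = 0.1892
  Stage 2: F_2 = 10^(6.94/10) = 4.943, G_2 = 10^(−5.22/10) = 0.3006
  Stage 3: F_3 = 10^(7.62/10) = 5.781, G_3 = 10^(13.1/10) = 20.42
Friis cascade:
  F = 5.284 + (4.943 − 1)/0.1892 + (5.781 − 1)/0.05689 = 110.2
NF = 10 log₁₀(110.2) = 20.42 dB

20.42 dB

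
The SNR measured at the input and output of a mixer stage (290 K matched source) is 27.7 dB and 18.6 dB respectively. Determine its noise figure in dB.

NF (dB) = SNR_in(dB) − SNR_out(dB) when the source is at T₀
NF = 27.7 − 18.6 = 9.1 dB

9.1 dB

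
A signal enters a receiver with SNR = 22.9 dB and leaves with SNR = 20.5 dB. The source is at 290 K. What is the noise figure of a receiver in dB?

NF (dB) = SNR_in(dB) − SNR_out(dB) when the source is at T₀
NF = 22.9 − 20.5 = 2.4 dB

2.4 dB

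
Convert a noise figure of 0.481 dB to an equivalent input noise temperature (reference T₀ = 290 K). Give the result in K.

F = 10^(0.481/10) = 1.11712
T_e = (F − 1)·T₀ = (1.11712 − 1) × 290 = 34.0 K

34.0 K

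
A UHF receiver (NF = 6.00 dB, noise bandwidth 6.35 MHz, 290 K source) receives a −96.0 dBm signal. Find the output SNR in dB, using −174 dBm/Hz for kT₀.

4.0 dB

Noise floor: N = −174 + 10 log₁₀(B) + NF
10 log₁₀(6.35×10⁶) = 68.03 dB
N = −174 + 68.03 + 6.00 = −99.97 dBm
SNR = P_sig − N = −96.0 − (−99.97) = 3.97 dB → 4.0 dB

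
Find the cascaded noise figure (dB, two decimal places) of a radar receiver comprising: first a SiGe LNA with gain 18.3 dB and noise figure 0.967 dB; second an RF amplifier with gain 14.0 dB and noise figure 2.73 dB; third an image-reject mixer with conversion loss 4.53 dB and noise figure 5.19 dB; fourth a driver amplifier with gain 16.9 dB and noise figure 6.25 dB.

1.03 dB

Convert to linear (a loss of L dB is a gain of −L dB): F_i = 10^(NF_i/10), G_i = 10^(G_i,dB/10)
  Stage 1: F_1 = 10^(0.967/10) = 1.249, G_1 = 10^(18.3/10) = 67.61
  Stage 2: F_2 = 10^(2.73/10) = 1.875, G_2 = 10^(14.0/10) = 25.12
  Stage 3: F_3 = 10^(5.19/10) = 3.304, G_3 = 10^(−4.53/10) = 0.3524
  Stage 4: F_4 = 10^(6.25/10) = 4.217, G_4 = 10^(16.9/10) = 48.98
Friis cascade:
  F = 1.249 + (1.875 − 1)/67.61 + (3.304 − 1)/1698 + (4.217 − 1)/598.4 = 1.269
NF = 10 log₁₀(1.269) = 1.03 dB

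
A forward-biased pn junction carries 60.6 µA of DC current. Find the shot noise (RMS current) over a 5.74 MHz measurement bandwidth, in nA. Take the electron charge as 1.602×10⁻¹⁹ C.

I_n = √(2qI·B)
2qI·B = 2 × 1.602×10⁻¹⁹ × 6.06×10⁻⁵ × 5.74×10⁶ = 1.11×10⁻¹⁶ A²
I_n = √(1.11×10⁻¹⁶) = 1.06×10⁻⁸ A = 10.6 nA

10.6 nA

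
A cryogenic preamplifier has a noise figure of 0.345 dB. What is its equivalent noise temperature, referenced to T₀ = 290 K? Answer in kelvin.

F = 10^(0.345/10) = 1.08268
T_e = (F − 1)·T₀ = (1.08268 − 1) × 290 = 24.0 K

24.0 K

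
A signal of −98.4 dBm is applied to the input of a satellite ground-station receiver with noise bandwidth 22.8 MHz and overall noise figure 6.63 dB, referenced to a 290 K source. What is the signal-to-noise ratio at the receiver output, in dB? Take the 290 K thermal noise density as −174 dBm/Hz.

Noise floor: N = −174 + 10 log₁₀(B) + NF
10 log₁₀(2.28×10⁷) = 73.58 dB
N = −174 + 73.58 + 6.63 = −93.79 dBm
SNR = P_sig − N = −98.4 − (−93.79) = −4.61 dB → −4.6 dB

−4.6 dB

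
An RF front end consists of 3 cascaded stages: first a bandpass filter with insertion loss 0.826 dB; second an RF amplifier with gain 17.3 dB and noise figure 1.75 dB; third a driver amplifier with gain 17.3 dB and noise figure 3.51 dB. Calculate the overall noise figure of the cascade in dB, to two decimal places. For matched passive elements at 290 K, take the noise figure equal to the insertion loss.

Convert to linear (a loss of L dB is a gain of −L dB): F_i = 10^(NF_i/10), G_i = 10^(G_i,dB/10)
  Stage 1: F_1 = 10^(0.826/10) = 1.209, G_1 = 10^(−0.826/10) = 0.8268
  Stage 2: F_2 = 10^(1.75/10) = 1.496, G_2 = 10^(17.3/10) = 53.70
  Stage 3: F_3 = 10^(3.51/10) = 2.244, G_3 = 10^(17.3/10) = 53.70
Friis cascade:
  F = 1.209 + (1.496 − 1)/0.8268 + (2.244 − 1)/44.40 = 1.838
NF = 10 log₁₀(1.838) = 2.64 dB

2.64 dB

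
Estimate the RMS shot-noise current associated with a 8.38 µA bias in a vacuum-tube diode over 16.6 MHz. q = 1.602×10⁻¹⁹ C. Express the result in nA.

I_n = √(2qI·B)
2qI·B = 2 × 1.602×10⁻¹⁹ × 8.38×10⁻⁶ × 1.66×10⁷ = 4.46×10⁻¹⁷ A²
I_n = √(4.46×10⁻¹⁷) = 6.68×10⁻⁹ A = 6.68 nA

6.68 nA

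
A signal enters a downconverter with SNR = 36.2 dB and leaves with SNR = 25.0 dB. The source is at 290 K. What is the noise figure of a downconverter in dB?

11.2 dB

NF (dB) = SNR_in(dB) − SNR_out(dB) when the source is at T₀
NF = 36.2 − 25.0 = 11.2 dB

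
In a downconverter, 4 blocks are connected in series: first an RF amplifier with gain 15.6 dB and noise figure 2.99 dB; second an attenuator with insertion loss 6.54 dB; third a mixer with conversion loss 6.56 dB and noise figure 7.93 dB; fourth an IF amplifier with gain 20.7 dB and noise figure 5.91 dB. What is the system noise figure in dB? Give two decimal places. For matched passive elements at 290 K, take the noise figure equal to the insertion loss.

6.40 dB

Convert to linear (a loss of L dB is a gain of −L dB): F_i = 10^(NF_i/10), G_i = 10^(G_i,dB/10)
  Stage 1: F_1 = 10^(2.99/10) = 1.991, G_1 = 10^(15.6/10) = 36.31
  Stage 2: F_2 = 10^(6.54/10) = 4.508, G_2 = 10^(−6.54/10) = 0.2218
  Stage 3: F_3 = 10^(7.93/10) = 6.209, G_3 = 10^(−6.56/10) = 0.2208
  Stage 4: F_4 = 10^(5.91/10) = 3.899, G_4 = 10^(20.7/10) = 117.5
Friis cascade:
  F = 1.991 + (4.508 − 1)/36.31 + (6.209 − 1)/8.054 + (3.899 − 1)/1.778 = 4.364
NF = 10 log₁₀(4.364) = 6.40 dB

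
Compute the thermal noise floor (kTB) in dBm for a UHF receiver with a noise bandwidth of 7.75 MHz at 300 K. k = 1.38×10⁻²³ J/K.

P_n = kTB = 1.38×10⁻²³ × 300 × 7.75×10⁶ = 3.21×10⁻¹⁴ W
In dBm: 10 log₁₀(3.21×10⁻¹⁴ / 10⁻³) = −104.9 dBm

−104.9 dBm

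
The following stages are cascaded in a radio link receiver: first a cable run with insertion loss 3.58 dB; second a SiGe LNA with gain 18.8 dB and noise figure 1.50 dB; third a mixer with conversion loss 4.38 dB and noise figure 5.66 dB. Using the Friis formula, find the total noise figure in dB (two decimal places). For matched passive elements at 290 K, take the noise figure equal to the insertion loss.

Convert to linear (a loss of L dB is a gain of −L dB): F_i = 10^(NF_i/10), G_i = 10^(G_i,dB/10)
  Stage 1: F_1 = 10^(3.58/10) = 2.280, G_1 = 10^(−3.58/10) = 0.4385
  Stage 2: F_2 = 10^(1.50/10) = 1.413, G_2 = 10^(18.8/10) = 75.86
  Stage 3: F_3 = 10^(5.66/10) = 3.681, G_3 = 10^(−4.38/10) = 0.3648
Friis cascade:
  F = 2.280 + (1.413 − 1)/0.4385 + (3.681 − 1)/33.27 = 3.302
NF = 10 log₁₀(3.302) = 5.19 dB

5.19 dB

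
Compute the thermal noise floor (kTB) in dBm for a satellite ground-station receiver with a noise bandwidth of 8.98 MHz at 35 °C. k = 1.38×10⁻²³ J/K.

T = 35 °C + 273.15 = 308.15 K
P_n = kTB = 1.38×10⁻²³ × 308.15 × 8.98×10⁶ = 3.82×10⁻¹⁴ W
In dBm: 10 log₁₀(3.82×10⁻¹⁴ / 10⁻³) = −104.2 dBm

−104.2 dBm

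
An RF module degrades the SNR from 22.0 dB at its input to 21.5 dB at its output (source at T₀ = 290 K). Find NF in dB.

0.5 dB

NF (dB) = SNR_in(dB) − SNR_out(dB) when the source is at T₀
NF = 22.0 − 21.5 = 0.5 dB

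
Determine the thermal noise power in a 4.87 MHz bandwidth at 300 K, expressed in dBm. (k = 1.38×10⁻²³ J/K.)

P_n = kTB = 1.38×10⁻²³ × 300 × 4.87×10⁶ = 2.02×10⁻¹⁴ W
In dBm: 10 log₁₀(2.02×10⁻¹⁴ / 10⁻³) = −107.0 dBm

−107.0 dBm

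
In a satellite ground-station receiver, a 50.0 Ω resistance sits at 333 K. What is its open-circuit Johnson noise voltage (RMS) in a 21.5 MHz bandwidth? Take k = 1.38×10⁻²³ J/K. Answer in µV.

V_n = √(4kTRB)
4kTRB = 4 × 1.38×10⁻²³ × 333 × 5.00×10¹ × 2.15×10⁷ = 1.98×10⁻¹¹ V²
V_n = √(1.98×10⁻¹¹) = 4.45×10⁻⁶ V = 4.45 µV

4.45 µV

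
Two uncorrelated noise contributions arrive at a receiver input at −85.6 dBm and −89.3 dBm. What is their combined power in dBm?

Convert to linear, add, convert back:
P₁ = 2.75×10⁻¹² W, P₂ = 1.17×10⁻¹² W
P_tot = 3.93×10⁻¹² W → 10 log₁₀(P_tot / 10⁻³) = −84.1 dBm

−84.1 dBm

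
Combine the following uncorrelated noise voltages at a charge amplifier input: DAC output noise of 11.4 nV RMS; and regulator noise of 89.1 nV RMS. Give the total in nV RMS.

Uncorrelated sources add in power (mean-square): V_tot = √(ΣV_i²)
V_tot = √[(1.14×10⁻⁸)² + (8.91×10⁻⁸)²] = 8.98×10⁻⁸ V = 89.8 nV

89.8 nV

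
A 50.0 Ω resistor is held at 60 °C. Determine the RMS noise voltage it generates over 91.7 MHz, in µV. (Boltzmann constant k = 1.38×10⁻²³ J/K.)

T = 60 °C + 273.15 = 333.15 K
V_n = √(4kTRB)
4kTRB = 4 × 1.38×10⁻²³ × 333.15 × 5.00×10¹ × 9.17×10⁷ = 8.43×10⁻¹¹ V²
V_n = √(8.43×10⁻¹¹) = 9.18×10⁻⁶ V = 9.18 µV

9.18 µV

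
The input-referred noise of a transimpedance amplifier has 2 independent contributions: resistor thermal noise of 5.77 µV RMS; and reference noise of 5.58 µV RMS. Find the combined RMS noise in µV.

Uncorrelated sources add in power (mean-square): V_tot = √(ΣV_i²)
V_tot = √[(5.77×10⁻⁶)² + (5.58×10⁻⁶)²] = 8.03×10⁻⁶ V = 8.03 µV

8.03 µV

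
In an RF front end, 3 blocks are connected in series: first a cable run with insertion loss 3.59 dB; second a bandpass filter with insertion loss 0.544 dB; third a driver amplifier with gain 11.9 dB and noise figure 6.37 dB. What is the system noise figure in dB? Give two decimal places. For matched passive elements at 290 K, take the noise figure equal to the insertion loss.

Convert to linear (a loss of L dB is a gain of −L dB): F_i = 10^(NF_i/10), G_i = 10^(G_i,dB/10)
  Stage 1: F_1 = 10^(3.59/10) = 2.286, G_1 = 10^(−3.59/10) = 0.4375
  Stage 2: F_2 = 10^(0.544/10) = 1.133, G_2 = 10^(−0.544/10) = 0.8823
  Stage 3: F_3 = 10^(6.37/10) = 4.335, G_3 = 10^(11.9/10) = 15.49
Friis cascade:
  F = 2.286 + (1.133 − 1)/0.4375 + (4.335 − 1)/0.3860 = 11.23
NF = 10 log₁₀(11.23) = 10.50 dB

10.50 dB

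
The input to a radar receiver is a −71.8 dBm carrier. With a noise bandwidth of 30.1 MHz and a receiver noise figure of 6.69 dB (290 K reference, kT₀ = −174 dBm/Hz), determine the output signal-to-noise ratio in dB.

Noise floor: N = −174 + 10 log₁₀(B) + NF
10 log₁₀(3.01×10⁷) = 74.79 dB
N = −174 + 74.79 + 6.69 = −92.52 dBm
SNR = P_sig − N = −71.8 − (−92.52) = 20.72 dB → 20.7 dB

20.7 dB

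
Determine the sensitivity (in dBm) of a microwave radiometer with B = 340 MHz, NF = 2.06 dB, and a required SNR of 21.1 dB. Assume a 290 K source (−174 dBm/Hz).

Sensitivity = −174 + 10 log₁₀(B) + NF + SNR_min
= −174 + 85.31 + 2.06 + 21.1
= −65.53 dBm → −65.5 dBm

−65.5 dBm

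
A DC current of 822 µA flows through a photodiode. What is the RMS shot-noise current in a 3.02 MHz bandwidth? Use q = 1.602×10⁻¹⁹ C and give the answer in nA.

I_n = √(2qI·B)
2qI·B = 2 × 1.602×10⁻¹⁹ × 8.22×10⁻⁴ × 3.02×10⁶ = 7.95×10⁻¹⁶ A²
I_n = √(7.95×10⁻¹⁶) = 2.82×10⁻⁸ A = 28.2 nA

28.2 nA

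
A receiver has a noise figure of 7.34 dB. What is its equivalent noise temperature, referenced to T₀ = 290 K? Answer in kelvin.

1282 K

F = 10^(7.34/10) = 5.42001
T_e = (F − 1)·T₀ = (5.42001 − 1) × 290 = 1282 K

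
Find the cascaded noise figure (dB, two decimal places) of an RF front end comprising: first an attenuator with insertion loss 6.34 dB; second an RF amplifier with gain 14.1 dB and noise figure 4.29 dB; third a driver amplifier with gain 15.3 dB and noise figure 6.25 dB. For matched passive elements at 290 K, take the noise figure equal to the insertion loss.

10.83 dB

Convert to linear (a loss of L dB is a gain of −L dB): F_i = 10^(NF_i/10), G_i = 10^(G_i,dB/10)
  Stage 1: F_1 = 10^(6.34/10) = 4.305, G_1 = 10^(−6.34/10) = 0.2323
  Stage 2: F_2 = 10^(4.29/10) = 2.685, G_2 = 10^(14.1/10) = 25.70
  Stage 3: F_3 = 10^(6.25/10) = 4.217, G_3 = 10^(15.3/10) = 33.88
Friis cascade:
  F = 4.305 + (2.685 − 1)/0.2323 + (4.217 − 1)/5.970 = 12.10
NF = 10 log₁₀(12.10) = 10.83 dB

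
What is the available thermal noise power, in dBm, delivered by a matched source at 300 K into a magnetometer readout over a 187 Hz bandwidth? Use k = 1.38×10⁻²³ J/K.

P_n = kTB = 1.38×10⁻²³ × 300 × 1.87×10² = 7.74×10⁻¹⁹ W
In dBm: 10 log₁₀(7.74×10⁻¹⁹ / 10⁻³) = −151.1 dBm

−151.1 dBm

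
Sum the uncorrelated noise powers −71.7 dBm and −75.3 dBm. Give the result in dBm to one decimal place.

−70.1 dBm

Convert to linear, add, convert back:
P₁ = 6.76×10⁻¹¹ W, P₂ = 2.95×10⁻¹¹ W
P_tot = 9.71×10⁻¹¹ W → 10 log₁₀(P_tot / 10⁻³) = −70.1 dBm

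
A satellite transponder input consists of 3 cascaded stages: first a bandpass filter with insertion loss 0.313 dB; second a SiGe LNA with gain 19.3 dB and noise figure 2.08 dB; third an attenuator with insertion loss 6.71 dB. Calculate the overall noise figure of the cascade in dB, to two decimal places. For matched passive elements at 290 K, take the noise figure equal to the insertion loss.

Convert to linear (a loss of L dB is a gain of −L dB): F_i = 10^(NF_i/10), G_i = 10^(G_i,dB/10)
  Stage 1: F_1 = 10^(0.313/10) = 1.075, G_1 = 10^(−0.313/10) = 0.9305
  Stage 2: F_2 = 10^(2.08/10) = 1.614, G_2 = 10^(19.3/10) = 85.11
  Stage 3: F_3 = 10^(6.71/10) = 4.688, G_3 = 10^(−6.71/10) = 0.2133
Friis cascade:
  F = 1.075 + (1.614 − 1)/0.9305 + (4.688 − 1)/79.20 = 1.782
NF = 10 log₁₀(1.782) = 2.51 dB

2.51 dB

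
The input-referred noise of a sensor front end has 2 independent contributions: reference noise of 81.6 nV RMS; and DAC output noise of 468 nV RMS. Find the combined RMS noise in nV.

475 nV

Uncorrelated sources add in power (mean-square): V_tot = √(ΣV_i²)
V_tot = √[(8.16×10⁻⁸)² + (4.68×10⁻⁷)²] = 4.75×10⁻⁷ V = 475 nV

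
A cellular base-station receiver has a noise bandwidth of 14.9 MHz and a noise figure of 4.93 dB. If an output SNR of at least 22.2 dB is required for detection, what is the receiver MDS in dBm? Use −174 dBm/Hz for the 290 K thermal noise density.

Sensitivity = −174 + 10 log₁₀(B) + NF + SNR_min
= −174 + 71.73 + 4.93 + 22.2
= −75.14 dBm → −75.1 dBm

−75.1 dBm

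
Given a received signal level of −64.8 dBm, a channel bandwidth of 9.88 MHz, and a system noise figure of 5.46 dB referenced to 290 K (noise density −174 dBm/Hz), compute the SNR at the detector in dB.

33.8 dB

Noise floor: N = −174 + 10 log₁₀(B) + NF
10 log₁₀(9.88×10⁶) = 69.95 dB
N = −174 + 69.95 + 5.46 = −98.59 dBm
SNR = P_sig − N = −64.8 − (−98.59) = 33.79 dB → 33.8 dB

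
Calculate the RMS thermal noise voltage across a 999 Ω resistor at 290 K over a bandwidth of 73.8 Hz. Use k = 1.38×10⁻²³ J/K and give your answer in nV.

34.4 nV

V_n = √(4kTRB)
4kTRB = 4 × 1.38×10⁻²³ × 290 × 9.99×10² × 7.38×10¹ = 1.18×10⁻¹⁵ V²
V_n = √(1.18×10⁻¹⁵) = 3.44×10⁻⁸ V = 34.4 nV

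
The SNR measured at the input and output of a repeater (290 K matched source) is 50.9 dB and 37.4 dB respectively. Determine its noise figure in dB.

NF (dB) = SNR_in(dB) − SNR_out(dB) when the source is at T₀
NF = 50.9 − 37.4 = 13.5 dB

13.5 dB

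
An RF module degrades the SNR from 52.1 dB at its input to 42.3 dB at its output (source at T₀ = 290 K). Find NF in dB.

9.8 dB

NF (dB) = SNR_in(dB) − SNR_out(dB) when the source is at T₀
NF = 52.1 − 42.3 = 9.8 dB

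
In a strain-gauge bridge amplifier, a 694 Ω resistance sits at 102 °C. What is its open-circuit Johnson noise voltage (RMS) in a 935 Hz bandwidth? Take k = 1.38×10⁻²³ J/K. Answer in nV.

116 nV

T = 102 °C + 273.15 = 375.15 K
V_n = √(4kTRB)
4kTRB = 4 × 1.38×10⁻²³ × 375.15 × 6.94×10² × 9.35×10² = 1.34×10⁻¹⁴ V²
V_n = √(1.34×10⁻¹⁴) = 1.16×10⁻⁷ V = 116 nV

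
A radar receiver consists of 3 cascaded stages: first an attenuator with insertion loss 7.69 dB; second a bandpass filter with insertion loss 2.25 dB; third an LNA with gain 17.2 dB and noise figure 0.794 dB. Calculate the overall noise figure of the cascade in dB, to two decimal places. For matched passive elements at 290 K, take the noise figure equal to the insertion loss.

Convert to linear (a loss of L dB is a gain of −L dB): F_i = 10^(NF_i/10), G_i = 10^(G_i,dB/10)
  Stage 1: F_1 = 10^(7.69/10) = 5.875, G_1 = 10^(−7.69/10) = 0.1702
  Stage 2: F_2 = 10^(2.25/10) = 1.679, G_2 = 10^(−2.25/10) = 0.5957
  Stage 3: F_3 = 10^(0.794/10) = 1.201, G_3 = 10^(17.2/10) = 52.48
Friis cascade:
  F = 5.875 + (1.679 − 1)/0.1702 + (1.201 − 1)/0.1014 = 11.84
NF = 10 log₁₀(11.84) = 10.73 dB

10.73 dB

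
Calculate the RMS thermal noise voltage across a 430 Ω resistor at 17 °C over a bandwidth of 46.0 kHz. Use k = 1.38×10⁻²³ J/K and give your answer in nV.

563 nV

T = 17 °C + 273.15 = 290.15 K
V_n = √(4kTRB)
4kTRB = 4 × 1.38×10⁻²³ × 290.15 × 4.30×10² × 4.60×10⁴ = 3.17×10⁻¹³ V²
V_n = √(3.17×10⁻¹³) = 5.63×10⁻⁷ V = 563 nV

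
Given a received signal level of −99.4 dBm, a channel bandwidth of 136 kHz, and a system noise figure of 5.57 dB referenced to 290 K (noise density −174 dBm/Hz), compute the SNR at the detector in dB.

17.7 dB

Noise floor: N = −174 + 10 log₁₀(B) + NF
10 log₁₀(1.36×10⁵) = 51.34 dB
N = −174 + 51.34 + 5.57 = −117.09 dBm
SNR = P_sig − N = −99.4 − (−117.09) = 17.69 dB → 17.7 dB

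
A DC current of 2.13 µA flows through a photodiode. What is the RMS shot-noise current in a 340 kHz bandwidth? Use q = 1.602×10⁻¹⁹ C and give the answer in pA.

I_n = √(2qI·B)
2qI·B = 2 × 1.602×10⁻¹⁹ × 2.13×10⁻⁶ × 3.40×10⁵ = 2.32×10⁻¹⁹ A²
I_n = √(2.32×10⁻¹⁹) = 4.82×10⁻¹⁰ A = 482 pA

482 pA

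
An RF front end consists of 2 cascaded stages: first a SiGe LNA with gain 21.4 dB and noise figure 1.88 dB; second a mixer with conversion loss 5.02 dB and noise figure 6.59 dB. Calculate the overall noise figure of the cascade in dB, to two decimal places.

1.95 dB

Convert to linear (a loss of L dB is a gain of −L dB): F_i = 10^(NF_i/10), G_i = 10^(G_i,dB/10)
  Stage 1: F_1 = 10^(1.88/10) = 1.542, G_1 = 10^(21.4/10) = 138.0
  Stage 2: F_2 = 10^(6.59/10) = 4.560, G_2 = 10^(−5.02/10) = 0.3148
Friis cascade:
  F = 1.542 + (4.560 − 1)/138.0 = 1.567
NF = 10 log₁₀(1.567) = 1.95 dB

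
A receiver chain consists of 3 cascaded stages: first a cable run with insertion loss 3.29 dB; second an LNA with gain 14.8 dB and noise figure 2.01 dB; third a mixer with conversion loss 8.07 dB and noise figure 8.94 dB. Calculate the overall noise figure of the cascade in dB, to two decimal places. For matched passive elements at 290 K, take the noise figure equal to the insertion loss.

Convert to linear (a loss of L dB is a gain of −L dB): F_i = 10^(NF_i/10), G_i = 10^(G_i,dB/10)
  Stage 1: F_1 = 10^(3.29/10) = 2.133, G_1 = 10^(−3.29/10) = 0.4688
  Stage 2: F_2 = 10^(2.01/10) = 1.589, G_2 = 10^(14.8/10) = 30.20
  Stage 3: F_3 = 10^(8.94/10) = 7.834, G_3 = 10^(−8.07/10) = 0.1560
Friis cascade:
  F = 2.133 + (1.589 − 1)/0.4688 + (7.834 − 1)/14.16 = 3.871
NF = 10 log₁₀(3.871) = 5.88 dB

5.88 dB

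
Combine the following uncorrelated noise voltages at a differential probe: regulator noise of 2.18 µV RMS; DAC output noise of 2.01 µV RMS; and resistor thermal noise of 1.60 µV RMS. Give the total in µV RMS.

3.37 µV

Uncorrelated sources add in power (mean-square): V_tot = √(ΣV_i²)
V_tot = √[(2.18×10⁻⁶)² + (2.01×10⁻⁶)² + (1.60×10⁻⁶)²] = 3.37×10⁻⁶ V = 3.37 µV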